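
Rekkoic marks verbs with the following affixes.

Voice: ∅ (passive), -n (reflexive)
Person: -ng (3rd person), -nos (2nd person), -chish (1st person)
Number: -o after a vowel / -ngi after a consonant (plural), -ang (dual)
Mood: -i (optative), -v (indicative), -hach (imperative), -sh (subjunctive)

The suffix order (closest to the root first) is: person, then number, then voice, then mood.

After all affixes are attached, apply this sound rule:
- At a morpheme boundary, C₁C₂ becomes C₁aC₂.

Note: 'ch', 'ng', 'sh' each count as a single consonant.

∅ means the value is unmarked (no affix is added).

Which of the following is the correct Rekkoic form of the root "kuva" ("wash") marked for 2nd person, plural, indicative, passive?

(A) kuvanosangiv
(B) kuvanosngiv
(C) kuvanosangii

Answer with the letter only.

A

Attach person 2nd person -nos → kuvanos.
Attach number plural -ngi (after consonant 's') → kuvanosngi.
voice = passive: zero marking, form stays kuvanosngi.
Attach mood indicative -v → kuvanosngiv.
Apply epenthesis: kuvanosngiv → kuvanosangiv.
So the correct form is kuvanosangiv, option (A).
(C) kuvanosangii is wrong: it uses optative instead of indicative for mood.
(B) kuvanosngiv is wrong: it fails to apply the sound rule(s).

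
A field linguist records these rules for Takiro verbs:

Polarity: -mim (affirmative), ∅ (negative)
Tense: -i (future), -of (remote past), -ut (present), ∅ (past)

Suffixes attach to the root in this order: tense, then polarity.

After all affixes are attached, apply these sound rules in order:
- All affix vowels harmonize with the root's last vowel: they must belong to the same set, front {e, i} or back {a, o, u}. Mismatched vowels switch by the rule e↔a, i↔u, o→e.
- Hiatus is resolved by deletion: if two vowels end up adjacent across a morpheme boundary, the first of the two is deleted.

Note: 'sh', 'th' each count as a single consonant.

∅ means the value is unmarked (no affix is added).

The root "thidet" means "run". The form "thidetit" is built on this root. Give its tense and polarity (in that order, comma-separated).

present, negative

Segment: thidet-ut.
tense: -ut → present.
polarity: ∅ → negative.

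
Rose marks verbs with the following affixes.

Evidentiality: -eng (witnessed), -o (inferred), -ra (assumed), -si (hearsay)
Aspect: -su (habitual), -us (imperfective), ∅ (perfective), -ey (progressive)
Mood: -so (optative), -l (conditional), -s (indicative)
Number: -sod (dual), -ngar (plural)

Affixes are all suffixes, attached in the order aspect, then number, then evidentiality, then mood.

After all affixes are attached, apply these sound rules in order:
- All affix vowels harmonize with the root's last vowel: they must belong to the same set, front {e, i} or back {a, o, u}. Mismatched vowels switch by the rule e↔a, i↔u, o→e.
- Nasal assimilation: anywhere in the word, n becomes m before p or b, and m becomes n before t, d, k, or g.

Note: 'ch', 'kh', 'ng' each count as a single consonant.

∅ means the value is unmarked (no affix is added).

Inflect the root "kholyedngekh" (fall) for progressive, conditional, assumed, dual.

Attach aspect progressive -ey → kholyedngekhey.
Attach number dual -sod → kholyedngekheysod.
Attach evidentiality assumed -ra → kholyedngekheysodra.
Attach mood conditional -l → kholyedngekheysodral.
Apply vowel harmony: kholyedngekheysodral → kholyedngekheysedrel.
Nasal assimilation: no change.

kholyedngekheysedrel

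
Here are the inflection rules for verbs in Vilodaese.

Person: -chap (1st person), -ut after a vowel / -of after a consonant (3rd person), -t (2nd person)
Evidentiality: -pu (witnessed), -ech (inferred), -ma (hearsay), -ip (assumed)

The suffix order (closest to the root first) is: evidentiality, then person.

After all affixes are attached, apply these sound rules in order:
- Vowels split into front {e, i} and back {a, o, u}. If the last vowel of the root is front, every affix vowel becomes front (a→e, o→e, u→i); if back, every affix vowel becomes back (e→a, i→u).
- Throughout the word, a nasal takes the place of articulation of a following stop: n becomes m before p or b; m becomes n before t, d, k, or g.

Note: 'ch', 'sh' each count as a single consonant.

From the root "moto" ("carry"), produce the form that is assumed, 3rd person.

motoupof

Attach evidentiality assumed -ip → motoip.
Attach person 3rd person -of (after consonant 'p') → motoipof.
Apply vowel harmony: motoipof → motoupof.
Nasal assimilation: no change.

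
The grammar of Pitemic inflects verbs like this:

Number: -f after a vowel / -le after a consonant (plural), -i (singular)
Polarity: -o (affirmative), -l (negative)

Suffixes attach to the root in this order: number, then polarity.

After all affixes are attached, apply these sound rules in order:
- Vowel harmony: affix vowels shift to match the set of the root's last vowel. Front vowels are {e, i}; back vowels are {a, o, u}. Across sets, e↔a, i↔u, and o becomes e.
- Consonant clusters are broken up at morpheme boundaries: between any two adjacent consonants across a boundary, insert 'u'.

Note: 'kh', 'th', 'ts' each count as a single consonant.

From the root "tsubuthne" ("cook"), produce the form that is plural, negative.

Attach number plural -f (after vowel 'e') → tsubuthnef.
Attach polarity negative -l → tsubuthnefl.
Vowel harmony: no change.
Apply epenthesis: tsubuthnefl → tsubuthneful.

tsubuthneful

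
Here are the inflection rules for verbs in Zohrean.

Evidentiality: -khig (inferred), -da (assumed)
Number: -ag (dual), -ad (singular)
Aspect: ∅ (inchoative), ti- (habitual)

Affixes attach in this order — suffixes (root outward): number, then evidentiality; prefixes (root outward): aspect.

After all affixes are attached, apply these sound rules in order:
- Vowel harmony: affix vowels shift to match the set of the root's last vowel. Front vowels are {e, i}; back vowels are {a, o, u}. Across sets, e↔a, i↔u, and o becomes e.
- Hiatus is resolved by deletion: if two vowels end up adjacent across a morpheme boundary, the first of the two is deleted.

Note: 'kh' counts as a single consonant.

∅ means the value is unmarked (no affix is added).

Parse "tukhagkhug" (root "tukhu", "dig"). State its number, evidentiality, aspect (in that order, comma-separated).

dual, inferred, inchoative

Segment: tukhu-ag-khig.
number: -ag → dual.
evidentiality: -khig → inferred.
aspect: ∅ → inchoative.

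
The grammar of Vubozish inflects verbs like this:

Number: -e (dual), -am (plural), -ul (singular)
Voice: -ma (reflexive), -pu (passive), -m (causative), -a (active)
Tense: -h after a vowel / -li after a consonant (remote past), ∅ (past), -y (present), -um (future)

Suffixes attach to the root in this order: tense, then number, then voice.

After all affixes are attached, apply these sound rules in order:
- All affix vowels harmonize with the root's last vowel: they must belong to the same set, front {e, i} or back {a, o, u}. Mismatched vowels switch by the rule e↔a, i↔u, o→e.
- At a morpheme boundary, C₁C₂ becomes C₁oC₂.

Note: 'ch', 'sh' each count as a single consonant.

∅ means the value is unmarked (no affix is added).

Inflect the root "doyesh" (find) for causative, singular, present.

Attach tense present -y → doyeshy.
Attach number singular -ul → doyeshyul.
Attach voice causative -m → doyeshyulm.
Apply vowel harmony: doyeshyulm → doyeshyilm.
Apply epenthesis: doyeshyilm → doyeshoyilom.

doyeshoyilom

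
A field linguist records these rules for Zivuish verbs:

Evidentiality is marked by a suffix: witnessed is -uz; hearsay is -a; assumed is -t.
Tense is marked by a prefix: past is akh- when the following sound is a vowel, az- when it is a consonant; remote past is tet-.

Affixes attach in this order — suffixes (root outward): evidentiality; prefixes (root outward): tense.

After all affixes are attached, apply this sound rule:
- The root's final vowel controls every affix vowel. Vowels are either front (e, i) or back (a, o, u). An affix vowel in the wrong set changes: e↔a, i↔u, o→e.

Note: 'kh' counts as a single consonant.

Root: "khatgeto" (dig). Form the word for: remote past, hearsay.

tatkhatgetoa

Attach tense remote past tet- → tetkhatgeto.
Attach evidentiality hearsay -a → tetkhatgetoa.
Apply vowel harmony: tetkhatgetoa → tatkhatgetoa.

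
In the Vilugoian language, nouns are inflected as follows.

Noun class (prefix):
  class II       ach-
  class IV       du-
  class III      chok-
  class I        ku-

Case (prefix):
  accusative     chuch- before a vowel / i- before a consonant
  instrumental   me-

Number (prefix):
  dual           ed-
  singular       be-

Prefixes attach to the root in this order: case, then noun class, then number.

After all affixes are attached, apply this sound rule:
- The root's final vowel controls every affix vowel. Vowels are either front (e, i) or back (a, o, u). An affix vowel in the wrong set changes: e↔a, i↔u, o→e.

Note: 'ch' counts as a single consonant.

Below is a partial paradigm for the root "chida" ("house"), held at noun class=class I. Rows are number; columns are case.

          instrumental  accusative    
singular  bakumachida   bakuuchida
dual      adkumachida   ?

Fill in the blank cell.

Attach case accusative i- (before consonant 'ch') → ichida.
Attach noun class class I ku- → kuichida.
Attach number dual ed- → edkuichida.
Apply vowel harmony: edkuichida → adkuuchida.

adkuuchida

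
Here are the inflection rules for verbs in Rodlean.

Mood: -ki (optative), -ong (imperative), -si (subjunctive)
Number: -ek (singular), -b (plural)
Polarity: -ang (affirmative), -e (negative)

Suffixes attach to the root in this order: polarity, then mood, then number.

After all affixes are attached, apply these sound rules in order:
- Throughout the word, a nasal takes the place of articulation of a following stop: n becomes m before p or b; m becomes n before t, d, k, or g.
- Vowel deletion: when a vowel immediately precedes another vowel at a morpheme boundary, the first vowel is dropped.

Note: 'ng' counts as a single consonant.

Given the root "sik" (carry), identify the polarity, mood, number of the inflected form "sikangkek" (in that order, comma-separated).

Segment: sik-ang-ki-ek.
polarity: -ang → affirmative.
mood: -ki → optative.
number: -ek → singular.

affirmative, optative, singular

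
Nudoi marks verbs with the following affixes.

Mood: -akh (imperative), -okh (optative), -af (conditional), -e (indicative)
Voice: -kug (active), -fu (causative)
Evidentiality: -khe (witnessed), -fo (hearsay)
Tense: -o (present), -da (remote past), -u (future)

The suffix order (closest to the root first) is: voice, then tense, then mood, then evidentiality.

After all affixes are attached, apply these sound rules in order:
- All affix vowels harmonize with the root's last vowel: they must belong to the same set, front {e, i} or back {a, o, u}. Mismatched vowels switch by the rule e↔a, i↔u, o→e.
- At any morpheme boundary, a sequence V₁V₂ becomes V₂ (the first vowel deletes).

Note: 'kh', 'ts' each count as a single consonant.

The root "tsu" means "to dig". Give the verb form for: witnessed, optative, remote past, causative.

Attach voice causative -fu → tsufu.
Attach tense remote past -da → tsufuda.
Attach mood optative -okh → tsufudaokh.
Attach evidentiality witnessed -khe → tsufudaokhkhe.
Apply vowel harmony: tsufudaokhkhe → tsufudaokhkha.
Apply vowel deletion: tsufudaokhkha → tsufudokhkha.

tsufudokhkha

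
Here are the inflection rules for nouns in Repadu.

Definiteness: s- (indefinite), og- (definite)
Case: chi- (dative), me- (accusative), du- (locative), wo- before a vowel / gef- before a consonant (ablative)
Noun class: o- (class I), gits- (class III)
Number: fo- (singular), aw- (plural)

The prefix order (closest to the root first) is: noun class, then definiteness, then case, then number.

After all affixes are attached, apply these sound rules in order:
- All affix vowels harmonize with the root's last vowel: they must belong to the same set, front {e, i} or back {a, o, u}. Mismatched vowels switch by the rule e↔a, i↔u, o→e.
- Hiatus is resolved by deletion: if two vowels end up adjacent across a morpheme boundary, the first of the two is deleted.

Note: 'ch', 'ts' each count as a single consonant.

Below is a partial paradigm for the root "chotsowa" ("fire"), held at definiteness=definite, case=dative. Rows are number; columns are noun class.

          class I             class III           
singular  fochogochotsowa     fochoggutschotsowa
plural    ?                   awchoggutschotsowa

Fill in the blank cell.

Attach noun class class I o- → ochotsowa.
Attach definiteness definite og- → ogochotsowa.
Attach case dative chi- → chiogochotsowa.
Attach number plural aw- → awchiogochotsowa.
Apply vowel harmony: awchiogochotsowa → awchuogochotsowa.
Apply vowel deletion: awchuogochotsowa → awchogochotsowa.

awchogochotsowa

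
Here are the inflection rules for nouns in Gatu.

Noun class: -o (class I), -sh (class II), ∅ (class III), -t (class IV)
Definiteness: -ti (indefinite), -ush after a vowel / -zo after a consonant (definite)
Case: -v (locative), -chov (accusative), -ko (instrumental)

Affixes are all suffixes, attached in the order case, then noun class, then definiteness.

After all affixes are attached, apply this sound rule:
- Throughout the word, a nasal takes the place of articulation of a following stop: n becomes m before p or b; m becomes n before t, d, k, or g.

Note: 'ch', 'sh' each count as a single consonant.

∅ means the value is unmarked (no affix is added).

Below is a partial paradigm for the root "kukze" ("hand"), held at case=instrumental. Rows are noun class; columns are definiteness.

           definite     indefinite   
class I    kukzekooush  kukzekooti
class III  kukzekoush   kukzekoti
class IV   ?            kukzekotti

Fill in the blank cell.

kukzekotzo

Attach case instrumental -ko → kukzeko.
Attach noun class class IV -t → kukzekot.
Attach definiteness definite -zo (after consonant 't') → kukzekotzo.
Nasal assimilation: no change.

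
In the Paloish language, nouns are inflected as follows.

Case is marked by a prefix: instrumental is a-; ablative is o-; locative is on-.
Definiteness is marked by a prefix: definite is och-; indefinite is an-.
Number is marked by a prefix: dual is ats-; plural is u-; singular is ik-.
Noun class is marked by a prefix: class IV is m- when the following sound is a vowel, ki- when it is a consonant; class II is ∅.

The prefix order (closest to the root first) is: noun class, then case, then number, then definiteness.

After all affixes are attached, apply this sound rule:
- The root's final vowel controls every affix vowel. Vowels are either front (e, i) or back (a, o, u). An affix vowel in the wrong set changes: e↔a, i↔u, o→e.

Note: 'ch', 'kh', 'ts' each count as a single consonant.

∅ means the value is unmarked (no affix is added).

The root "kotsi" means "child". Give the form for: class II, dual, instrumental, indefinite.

noun class = class II: zero marking, form stays kotsi.
Attach case instrumental a- → akotsi.
Attach number dual ats- → atsakotsi.
Attach definiteness indefinite an- → anatsakotsi.
Apply vowel harmony: anatsakotsi → enetsekotsi.

enetsekotsi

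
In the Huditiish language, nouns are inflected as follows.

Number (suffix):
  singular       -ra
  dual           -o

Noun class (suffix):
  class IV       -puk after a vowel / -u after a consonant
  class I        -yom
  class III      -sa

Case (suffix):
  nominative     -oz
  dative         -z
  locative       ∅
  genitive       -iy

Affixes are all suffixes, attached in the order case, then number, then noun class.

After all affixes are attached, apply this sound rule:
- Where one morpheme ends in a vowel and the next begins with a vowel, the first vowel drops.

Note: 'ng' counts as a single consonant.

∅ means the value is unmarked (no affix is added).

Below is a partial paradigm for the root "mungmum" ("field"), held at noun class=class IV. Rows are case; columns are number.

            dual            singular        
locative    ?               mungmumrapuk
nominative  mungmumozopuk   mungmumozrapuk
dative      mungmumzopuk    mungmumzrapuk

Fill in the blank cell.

case = locative: zero marking, form stays mungmum.
Attach number dual -o → mungmumo.
Attach noun class class IV -puk (after vowel 'o') → mungmumopuk.
Vowel deletion: no change.

mungmumopuk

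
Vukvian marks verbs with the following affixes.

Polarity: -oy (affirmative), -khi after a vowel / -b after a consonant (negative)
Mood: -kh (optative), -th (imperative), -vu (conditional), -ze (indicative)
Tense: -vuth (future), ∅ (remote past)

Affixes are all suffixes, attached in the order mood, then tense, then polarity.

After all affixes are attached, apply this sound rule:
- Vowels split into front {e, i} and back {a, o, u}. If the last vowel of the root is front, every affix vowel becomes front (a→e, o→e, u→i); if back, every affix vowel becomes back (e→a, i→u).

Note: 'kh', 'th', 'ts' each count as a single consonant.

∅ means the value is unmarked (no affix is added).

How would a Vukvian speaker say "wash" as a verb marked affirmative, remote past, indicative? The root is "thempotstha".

Attach mood indicative -ze → thempotsthaze.
tense = remote past: zero marking, form stays thempotsthaze.
Attach polarity affirmative -oy → thempotsthazeoy.
Apply vowel harmony: thempotsthazeoy → thempotsthazaoy.

thempotsthazaoy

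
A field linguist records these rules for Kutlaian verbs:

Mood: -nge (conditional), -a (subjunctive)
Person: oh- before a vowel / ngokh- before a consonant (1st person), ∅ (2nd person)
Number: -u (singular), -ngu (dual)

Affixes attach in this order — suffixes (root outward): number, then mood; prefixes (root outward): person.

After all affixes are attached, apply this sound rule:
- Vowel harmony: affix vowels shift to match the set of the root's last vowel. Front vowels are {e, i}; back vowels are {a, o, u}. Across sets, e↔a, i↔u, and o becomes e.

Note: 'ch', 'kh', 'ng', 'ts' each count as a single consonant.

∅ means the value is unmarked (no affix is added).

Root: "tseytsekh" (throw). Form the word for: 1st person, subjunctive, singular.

ngekhtseytsekhie

Attach number singular -u → tseytsekhu.
Attach mood subjunctive -a → tseytsekhua.
Attach person 1st person ngokh- (before consonant 'ts') → ngokhtseytsekhua.
Apply vowel harmony: ngokhtseytsekhua → ngekhtseytsekhie.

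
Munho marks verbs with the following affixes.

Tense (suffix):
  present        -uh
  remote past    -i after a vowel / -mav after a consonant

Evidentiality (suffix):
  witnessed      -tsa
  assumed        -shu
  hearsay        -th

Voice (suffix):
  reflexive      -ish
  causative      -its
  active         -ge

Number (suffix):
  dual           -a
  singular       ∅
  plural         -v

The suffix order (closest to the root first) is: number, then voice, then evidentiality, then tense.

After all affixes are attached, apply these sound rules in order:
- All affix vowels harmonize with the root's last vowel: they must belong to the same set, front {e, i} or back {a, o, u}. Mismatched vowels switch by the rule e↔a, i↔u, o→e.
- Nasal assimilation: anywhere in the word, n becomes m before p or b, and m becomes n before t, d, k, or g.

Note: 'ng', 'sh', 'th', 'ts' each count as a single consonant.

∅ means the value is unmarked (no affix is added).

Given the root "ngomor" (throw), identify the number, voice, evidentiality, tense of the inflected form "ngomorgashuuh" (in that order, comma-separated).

singular, active, assumed, present

Segment: ngomor-ge-shu-uh.
number: ∅ → singular.
voice: -ge → active.
evidentiality: -shu → assumed.
tense: -uh → present.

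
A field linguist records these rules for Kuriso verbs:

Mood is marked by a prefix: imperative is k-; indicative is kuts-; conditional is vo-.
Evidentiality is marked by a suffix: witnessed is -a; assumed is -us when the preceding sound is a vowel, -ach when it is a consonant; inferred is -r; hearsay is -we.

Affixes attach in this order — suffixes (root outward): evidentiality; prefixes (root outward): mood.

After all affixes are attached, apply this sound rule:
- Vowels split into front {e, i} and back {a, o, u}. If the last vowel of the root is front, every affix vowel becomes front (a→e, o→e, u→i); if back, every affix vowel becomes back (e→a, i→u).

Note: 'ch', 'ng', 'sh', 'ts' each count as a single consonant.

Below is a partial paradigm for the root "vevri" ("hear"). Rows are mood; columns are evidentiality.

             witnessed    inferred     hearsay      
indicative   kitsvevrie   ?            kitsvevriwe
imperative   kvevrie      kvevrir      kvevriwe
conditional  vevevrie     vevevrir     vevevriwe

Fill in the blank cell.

kitsvevrir

Attach mood indicative kuts- → kutsvevri.
Attach evidentiality inferred -r → kutsvevrir.
Apply vowel harmony: kutsvevrir → kitsvevrir.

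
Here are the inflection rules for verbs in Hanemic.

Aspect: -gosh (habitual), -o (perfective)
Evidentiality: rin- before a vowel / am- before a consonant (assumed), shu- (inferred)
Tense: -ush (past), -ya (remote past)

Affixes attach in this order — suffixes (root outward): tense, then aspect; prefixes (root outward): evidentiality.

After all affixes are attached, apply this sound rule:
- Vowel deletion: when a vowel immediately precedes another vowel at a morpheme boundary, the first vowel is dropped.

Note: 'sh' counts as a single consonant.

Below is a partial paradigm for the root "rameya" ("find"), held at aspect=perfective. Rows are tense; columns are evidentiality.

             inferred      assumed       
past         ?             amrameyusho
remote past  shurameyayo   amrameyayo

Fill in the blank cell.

Attach tense past -ush → rameyaush.
Attach aspect perfective -o → rameyausho.
Attach evidentiality inferred shu- → shurameyausho.
Apply vowel deletion: shurameyausho → shurameyusho.

shurameyusho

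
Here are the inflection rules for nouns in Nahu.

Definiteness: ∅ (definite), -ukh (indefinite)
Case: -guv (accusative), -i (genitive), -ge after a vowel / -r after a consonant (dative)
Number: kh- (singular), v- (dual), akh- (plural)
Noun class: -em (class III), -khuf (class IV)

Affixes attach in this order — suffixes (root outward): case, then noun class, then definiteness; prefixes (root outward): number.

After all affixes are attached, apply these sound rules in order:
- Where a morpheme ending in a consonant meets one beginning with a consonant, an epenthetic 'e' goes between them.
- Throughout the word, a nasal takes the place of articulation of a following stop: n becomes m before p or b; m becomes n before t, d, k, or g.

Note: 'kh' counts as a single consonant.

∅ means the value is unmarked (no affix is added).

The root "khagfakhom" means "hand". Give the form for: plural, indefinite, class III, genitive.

Attach case genitive -i → khagfakhomi.
Attach noun class class III -em → khagfakhomiem.
Attach number plural akh- → akhkhagfakhomiem.
Attach definiteness indefinite -ukh → akhkhagfakhomiemukh.
Apply epenthesis: akhkhagfakhomiemukh → akhekhagfakhomiemukh.
Nasal assimilation: no change.

akhekhagfakhomiemukh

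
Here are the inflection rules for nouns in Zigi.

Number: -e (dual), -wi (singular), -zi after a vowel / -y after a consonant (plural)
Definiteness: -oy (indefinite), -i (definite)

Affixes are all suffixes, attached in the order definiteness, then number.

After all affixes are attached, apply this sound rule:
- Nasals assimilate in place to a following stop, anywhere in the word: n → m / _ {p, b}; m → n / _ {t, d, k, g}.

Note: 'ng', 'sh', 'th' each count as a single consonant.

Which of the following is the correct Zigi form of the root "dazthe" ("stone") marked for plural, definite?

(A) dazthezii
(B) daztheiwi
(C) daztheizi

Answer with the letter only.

C

Attach definiteness definite -i → dazthei.
Attach number plural -zi (after vowel 'i') → daztheizi.
Nasal assimilation: no change.
So the correct form is daztheizi, option (C).
(B) daztheiwi is wrong: it uses singular instead of plural for number.
(A) dazthezii is wrong: it has the affixes in the wrong order.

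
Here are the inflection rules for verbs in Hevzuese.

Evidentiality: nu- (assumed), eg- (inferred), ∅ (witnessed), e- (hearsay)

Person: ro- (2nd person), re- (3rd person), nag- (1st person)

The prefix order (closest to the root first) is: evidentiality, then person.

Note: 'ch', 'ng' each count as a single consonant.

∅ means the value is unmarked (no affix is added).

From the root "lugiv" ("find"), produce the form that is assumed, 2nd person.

ronulugiv

Attach evidentiality assumed nu- → nulugiv.
Attach person 2nd person ro- → ronulugiv.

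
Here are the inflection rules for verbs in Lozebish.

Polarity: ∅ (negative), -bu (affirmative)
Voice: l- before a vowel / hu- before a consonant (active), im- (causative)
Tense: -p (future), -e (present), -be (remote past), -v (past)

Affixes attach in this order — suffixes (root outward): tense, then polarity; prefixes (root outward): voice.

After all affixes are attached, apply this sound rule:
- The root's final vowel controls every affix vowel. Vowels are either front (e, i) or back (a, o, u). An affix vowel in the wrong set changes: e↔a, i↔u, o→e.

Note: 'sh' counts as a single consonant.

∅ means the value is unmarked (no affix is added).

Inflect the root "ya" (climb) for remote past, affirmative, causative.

Attach tense remote past -be → yabe.
Attach polarity affirmative -bu → yabebu.
Attach voice causative im- → imyabebu.
Apply vowel harmony: imyabebu → umyababu.

umyababu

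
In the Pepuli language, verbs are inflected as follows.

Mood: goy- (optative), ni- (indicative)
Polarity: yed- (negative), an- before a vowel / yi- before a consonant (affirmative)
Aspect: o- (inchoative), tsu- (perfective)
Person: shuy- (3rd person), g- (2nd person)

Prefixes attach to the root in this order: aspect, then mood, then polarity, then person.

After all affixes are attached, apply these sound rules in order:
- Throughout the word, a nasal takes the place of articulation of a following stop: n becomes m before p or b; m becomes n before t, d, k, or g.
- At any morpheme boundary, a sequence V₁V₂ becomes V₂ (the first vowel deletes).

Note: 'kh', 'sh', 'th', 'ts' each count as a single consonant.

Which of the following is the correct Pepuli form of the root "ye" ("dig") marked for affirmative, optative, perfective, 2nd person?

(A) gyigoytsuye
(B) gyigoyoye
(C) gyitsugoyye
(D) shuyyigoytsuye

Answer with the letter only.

Attach aspect perfective tsu- → tsuye.
Attach mood optative goy- → goytsuye.
Attach polarity affirmative yi- (before consonant 'g') → yigoytsuye.
Attach person 2nd person g- → gyigoytsuye.
Nasal assimilation: no change.
Vowel deletion: no change.
So the correct form is gyigoytsuye, option (A).
(B) gyigoyoye is wrong: it uses inchoative instead of perfective for aspect.
(C) gyitsugoyye is wrong: it has the affixes in the wrong order.
(D) shuyyigoytsuye is wrong: it uses 3rd person instead of 2nd person for person.

A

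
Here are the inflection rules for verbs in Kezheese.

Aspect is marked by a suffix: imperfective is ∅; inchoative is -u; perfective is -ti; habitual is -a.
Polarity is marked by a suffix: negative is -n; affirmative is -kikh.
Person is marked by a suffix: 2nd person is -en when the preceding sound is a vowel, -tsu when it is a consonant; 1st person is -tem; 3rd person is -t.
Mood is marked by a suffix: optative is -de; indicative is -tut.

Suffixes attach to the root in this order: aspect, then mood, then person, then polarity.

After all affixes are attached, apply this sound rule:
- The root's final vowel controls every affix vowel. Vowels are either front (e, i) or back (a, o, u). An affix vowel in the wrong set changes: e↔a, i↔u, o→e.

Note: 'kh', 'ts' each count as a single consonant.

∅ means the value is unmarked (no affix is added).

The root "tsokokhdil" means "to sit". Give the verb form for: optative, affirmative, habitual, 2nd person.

Attach aspect habitual -a → tsokokhdila.
Attach mood optative -de → tsokokhdilade.
Attach person 2nd person -en (after vowel 'e') → tsokokhdiladeen.
Attach polarity affirmative -kikh → tsokokhdiladeenkikh.
Apply vowel harmony: tsokokhdiladeenkikh → tsokokhdiledeenkikh.

tsokokhdiledeenkikh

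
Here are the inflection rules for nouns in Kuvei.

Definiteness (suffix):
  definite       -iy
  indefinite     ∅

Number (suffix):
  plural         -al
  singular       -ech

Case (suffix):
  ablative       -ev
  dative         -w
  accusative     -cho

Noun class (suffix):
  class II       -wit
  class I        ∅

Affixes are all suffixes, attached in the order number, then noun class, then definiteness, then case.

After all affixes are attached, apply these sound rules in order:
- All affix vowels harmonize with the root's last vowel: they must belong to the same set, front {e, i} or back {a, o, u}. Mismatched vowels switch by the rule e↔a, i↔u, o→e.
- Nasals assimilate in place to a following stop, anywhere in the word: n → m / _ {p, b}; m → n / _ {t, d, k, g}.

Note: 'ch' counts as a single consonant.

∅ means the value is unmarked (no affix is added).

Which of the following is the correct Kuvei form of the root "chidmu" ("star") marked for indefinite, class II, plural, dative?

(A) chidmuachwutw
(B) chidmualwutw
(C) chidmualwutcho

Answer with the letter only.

Attach number plural -al → chidmual.
Attach noun class class II -wit → chidmualwit.
definiteness = indefinite: zero marking, form stays chidmualwit.
Attach case dative -w → chidmualwitw.
Apply vowel harmony: chidmualwitw → chidmualwutw.
Nasal assimilation: no change.
So the correct form is chidmualwutw, option (B).
(C) chidmualwutcho is wrong: it uses accusative instead of dative for case.
(A) chidmuachwutw is wrong: it uses singular instead of plural for number.

B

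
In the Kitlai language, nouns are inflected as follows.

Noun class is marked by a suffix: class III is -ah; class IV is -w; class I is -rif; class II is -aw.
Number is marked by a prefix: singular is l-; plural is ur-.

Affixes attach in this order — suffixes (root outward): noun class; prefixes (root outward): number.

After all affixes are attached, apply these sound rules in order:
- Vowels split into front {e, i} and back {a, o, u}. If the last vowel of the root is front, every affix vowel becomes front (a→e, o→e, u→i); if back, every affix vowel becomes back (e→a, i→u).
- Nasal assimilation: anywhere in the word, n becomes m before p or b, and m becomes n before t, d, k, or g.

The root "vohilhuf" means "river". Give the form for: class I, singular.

lvohilhufruf

Attach noun class class I -rif → vohilhufrif.
Attach number singular l- → lvohilhufrif.
Apply vowel harmony: lvohilhufrif → lvohilhufruf.
Nasal assimilation: no change.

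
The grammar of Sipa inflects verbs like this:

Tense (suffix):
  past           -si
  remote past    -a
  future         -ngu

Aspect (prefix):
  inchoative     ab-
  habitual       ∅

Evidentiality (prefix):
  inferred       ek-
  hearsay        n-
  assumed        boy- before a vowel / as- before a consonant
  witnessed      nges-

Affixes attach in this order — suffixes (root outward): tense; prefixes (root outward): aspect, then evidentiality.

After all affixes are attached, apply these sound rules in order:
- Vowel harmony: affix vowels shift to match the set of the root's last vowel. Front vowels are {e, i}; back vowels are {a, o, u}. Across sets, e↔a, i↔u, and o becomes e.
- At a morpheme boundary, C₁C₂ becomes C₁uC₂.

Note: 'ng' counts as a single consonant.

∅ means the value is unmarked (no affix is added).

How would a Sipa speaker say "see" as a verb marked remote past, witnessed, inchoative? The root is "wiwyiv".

ngesebuwiwyive

Attach tense remote past -a → wiwyiva.
Attach aspect inchoative ab- → abwiwyiva.
Attach evidentiality witnessed nges- → ngesabwiwyiva.
Apply vowel harmony: ngesabwiwyiva → ngesebwiwyive.
Apply epenthesis: ngesebwiwyive → ngesebuwiwyive.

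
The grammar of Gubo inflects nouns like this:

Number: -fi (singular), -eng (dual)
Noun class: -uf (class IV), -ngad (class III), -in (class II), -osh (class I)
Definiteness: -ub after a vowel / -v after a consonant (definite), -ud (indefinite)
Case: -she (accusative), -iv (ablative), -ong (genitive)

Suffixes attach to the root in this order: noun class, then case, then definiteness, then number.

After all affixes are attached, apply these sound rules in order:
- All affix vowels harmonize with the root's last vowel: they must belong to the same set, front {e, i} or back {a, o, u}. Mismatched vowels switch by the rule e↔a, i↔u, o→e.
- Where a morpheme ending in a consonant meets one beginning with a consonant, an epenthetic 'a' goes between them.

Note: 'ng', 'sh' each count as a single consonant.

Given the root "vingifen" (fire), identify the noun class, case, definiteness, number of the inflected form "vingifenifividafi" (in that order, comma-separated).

class IV, ablative, indefinite, singular

Segment: vingifen-uf-iv-ud-fi.
noun class: -uf → class IV.
case: -iv → ablative.
definiteness: -ud → indefinite.
number: -fi → singular.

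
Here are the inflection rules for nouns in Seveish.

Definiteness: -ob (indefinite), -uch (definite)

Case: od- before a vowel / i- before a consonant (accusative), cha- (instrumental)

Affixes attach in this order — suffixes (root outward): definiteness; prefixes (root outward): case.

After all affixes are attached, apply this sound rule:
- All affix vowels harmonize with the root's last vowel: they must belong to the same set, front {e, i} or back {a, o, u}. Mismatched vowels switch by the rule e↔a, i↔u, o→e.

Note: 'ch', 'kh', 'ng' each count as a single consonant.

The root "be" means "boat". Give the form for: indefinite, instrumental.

Attach case instrumental cha- → chabe.
Attach definiteness indefinite -ob → chabeob.
Apply vowel harmony: chabeob → chebeeb.

chebeeb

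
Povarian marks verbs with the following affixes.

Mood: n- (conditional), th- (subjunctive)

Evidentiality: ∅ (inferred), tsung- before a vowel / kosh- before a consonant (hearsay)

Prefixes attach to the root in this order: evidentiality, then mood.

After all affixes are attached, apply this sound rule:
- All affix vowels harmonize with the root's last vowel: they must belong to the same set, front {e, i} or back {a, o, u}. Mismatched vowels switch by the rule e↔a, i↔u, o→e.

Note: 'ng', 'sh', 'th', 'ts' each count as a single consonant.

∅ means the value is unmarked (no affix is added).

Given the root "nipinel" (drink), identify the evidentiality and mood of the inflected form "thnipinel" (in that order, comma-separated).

Segment: th-nipinel.
evidentiality: ∅ → inferred.
mood: th- → subjunctive.

inferred, subjunctive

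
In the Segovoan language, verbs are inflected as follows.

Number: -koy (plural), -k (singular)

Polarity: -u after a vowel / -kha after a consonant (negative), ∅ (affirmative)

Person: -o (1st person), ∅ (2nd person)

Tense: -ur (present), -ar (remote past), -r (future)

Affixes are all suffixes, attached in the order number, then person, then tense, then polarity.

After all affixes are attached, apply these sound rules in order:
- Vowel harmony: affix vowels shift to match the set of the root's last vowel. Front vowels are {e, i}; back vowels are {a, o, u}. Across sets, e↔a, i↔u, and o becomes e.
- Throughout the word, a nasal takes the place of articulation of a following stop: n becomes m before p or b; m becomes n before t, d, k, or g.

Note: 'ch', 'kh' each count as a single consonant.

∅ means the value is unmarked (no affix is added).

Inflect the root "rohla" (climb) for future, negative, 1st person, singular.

rohlakorkha

Attach number singular -k → rohlak.
Attach person 1st person -o → rohlako.
Attach tense future -r → rohlakor.
Attach polarity negative -kha (after consonant 'r') → rohlakorkha.
Vowel harmony: no change.
Nasal assimilation: no change.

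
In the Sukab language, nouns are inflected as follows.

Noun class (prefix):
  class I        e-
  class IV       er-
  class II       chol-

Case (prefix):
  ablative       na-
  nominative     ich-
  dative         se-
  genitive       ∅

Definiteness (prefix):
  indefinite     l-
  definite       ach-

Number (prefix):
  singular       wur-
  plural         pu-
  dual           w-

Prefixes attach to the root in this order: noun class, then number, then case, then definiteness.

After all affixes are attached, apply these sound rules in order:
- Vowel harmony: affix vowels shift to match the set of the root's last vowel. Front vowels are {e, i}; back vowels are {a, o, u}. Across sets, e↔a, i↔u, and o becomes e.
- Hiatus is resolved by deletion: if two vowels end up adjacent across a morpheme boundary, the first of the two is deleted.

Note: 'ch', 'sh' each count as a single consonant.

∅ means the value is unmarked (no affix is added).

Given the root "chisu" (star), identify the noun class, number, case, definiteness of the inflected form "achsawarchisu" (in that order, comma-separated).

class IV, dual, dative, definite

Segment: ach-se-w-er-chisu.
noun class: er- → class IV.
number: w- → dual.
case: se- → dative.
definiteness: ach- → definite.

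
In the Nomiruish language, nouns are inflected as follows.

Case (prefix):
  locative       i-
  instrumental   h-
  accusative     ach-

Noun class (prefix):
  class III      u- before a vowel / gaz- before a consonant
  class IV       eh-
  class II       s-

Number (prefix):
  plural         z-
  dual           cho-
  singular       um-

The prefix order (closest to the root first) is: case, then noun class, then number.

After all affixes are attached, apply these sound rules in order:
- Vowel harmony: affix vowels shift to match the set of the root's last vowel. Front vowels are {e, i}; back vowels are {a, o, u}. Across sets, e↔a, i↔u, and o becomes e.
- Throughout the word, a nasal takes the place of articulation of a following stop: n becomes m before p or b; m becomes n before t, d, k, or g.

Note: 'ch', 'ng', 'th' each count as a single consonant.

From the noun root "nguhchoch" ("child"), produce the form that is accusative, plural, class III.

Attach case accusative ach- → achnguhchoch.
Attach noun class class III u- (before vowel 'a') → uachnguhchoch.
Attach number plural z- → zuachnguhchoch.
Vowel harmony: no change.
Nasal assimilation: no change.

zuachnguhchoch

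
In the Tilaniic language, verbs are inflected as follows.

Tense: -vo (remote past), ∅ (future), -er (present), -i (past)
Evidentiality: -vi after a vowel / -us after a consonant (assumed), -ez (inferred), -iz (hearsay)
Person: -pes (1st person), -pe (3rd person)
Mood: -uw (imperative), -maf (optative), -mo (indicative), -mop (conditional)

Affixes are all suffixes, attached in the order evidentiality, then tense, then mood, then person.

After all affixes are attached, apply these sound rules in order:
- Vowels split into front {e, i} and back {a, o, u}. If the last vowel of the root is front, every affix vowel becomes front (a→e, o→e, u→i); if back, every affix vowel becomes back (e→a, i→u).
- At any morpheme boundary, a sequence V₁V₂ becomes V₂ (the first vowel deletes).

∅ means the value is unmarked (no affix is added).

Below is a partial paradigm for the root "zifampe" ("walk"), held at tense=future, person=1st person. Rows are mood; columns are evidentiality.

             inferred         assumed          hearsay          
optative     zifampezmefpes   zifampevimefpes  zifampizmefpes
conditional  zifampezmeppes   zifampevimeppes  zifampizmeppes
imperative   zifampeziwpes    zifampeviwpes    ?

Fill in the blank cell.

zifampiziwpes

Attach evidentiality hearsay -iz → zifampeiz.
tense = future: zero marking, form stays zifampeiz.
Attach mood imperative -uw → zifampeizuw.
Attach person 1st person -pes → zifampeizuwpes.
Apply vowel harmony: zifampeizuwpes → zifampeiziwpes.
Apply vowel deletion: zifampeiziwpes → zifampiziwpes.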